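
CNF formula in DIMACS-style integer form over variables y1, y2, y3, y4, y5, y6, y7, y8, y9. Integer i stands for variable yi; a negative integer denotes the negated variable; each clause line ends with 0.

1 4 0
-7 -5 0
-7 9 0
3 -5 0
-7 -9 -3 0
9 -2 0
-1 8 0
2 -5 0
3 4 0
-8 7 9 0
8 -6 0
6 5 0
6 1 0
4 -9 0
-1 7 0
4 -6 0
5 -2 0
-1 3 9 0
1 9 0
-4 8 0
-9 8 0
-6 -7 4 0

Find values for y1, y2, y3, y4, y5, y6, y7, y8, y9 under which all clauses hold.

Try y1 = False.
  then y4 is forced to True.
  then y6 is forced to True.
  then y8 is forced to True.
  then y9 is forced to True.
For the remaining variables, y2 = True, y3 = True, y5 = True, y7 = False works.

y1 = F  y2 = T  y3 = T  y4 = T  y5 = T  y6 = T  y7 = F  y8 = T  y9 = T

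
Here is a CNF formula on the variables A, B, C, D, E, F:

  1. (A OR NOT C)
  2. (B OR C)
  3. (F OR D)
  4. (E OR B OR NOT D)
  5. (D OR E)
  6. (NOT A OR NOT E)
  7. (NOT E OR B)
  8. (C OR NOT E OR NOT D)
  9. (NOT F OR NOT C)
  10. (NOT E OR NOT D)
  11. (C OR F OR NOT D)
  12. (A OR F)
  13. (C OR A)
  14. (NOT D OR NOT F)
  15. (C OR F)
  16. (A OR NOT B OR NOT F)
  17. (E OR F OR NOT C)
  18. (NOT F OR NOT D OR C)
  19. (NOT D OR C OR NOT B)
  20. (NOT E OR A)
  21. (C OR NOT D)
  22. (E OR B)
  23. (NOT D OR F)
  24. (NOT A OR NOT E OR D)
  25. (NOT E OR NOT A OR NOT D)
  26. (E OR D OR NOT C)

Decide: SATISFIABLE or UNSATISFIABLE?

D = True:
  propagation gives E=False, B=True, F=False; an empty clause results — contradiction.
D = False:
  propagation gives F=True, E=True, A=False; an empty clause results — contradiction.
Every branch closes, so no satisfying assignment exists.

UNSATISFIABLE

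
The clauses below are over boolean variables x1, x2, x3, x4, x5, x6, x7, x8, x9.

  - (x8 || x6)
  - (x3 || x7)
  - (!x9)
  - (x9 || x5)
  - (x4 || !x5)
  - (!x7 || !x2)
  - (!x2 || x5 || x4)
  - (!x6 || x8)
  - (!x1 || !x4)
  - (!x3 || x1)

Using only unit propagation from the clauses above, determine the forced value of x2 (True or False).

False

(!x9) is a unit clause: x9 = False.
(x9 || x5): since x9 = False, the clause reduces to (x5). x5 = True.
In (x4 || !x5), !x5 is now false; x4 must hold, so x4 = True.
(!x1 || !x4) with x4 = True leaves only !x1, so x1 = False.
(x1 || !x3): since x1 = False, the clause reduces to (!x3). x3 = False.
(x3 || x7): since x3 = False, the clause reduces to (x7). x7 = True.
From (!x2 || !x7) and x7 = True: x2 = False.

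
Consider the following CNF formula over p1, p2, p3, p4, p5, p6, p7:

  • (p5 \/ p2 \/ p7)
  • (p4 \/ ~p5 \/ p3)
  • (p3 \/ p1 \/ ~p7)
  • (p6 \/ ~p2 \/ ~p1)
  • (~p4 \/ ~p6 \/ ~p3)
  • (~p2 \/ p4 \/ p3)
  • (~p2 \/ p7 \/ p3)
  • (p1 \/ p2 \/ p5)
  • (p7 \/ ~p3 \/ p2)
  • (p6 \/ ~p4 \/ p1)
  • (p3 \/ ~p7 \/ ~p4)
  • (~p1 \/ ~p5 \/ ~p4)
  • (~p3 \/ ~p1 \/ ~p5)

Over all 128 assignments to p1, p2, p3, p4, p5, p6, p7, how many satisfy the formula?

Case analysis on p3 and p1:
  p3=T, p1=T: 5 of the 32 assignments to (p2,p4,p5,p6,p7) work.
  p3=T, p1=F: p6 free; 5 ways for (p2,p4,p5,p7) × 2^1 = 10.
  p3=F, p1=T: remaining (p2,p4,p5,p6,p7) ∈ {(F,F,F,F,T); (F,F,F,T,T)} — 2.
  p3=F, p1=F: remaining (p2,p4,p5,p6,p7) ∈ {(F,T,T,T,F)} — 1.
Total: 5 + 10 + 2 + 1 = 18.

18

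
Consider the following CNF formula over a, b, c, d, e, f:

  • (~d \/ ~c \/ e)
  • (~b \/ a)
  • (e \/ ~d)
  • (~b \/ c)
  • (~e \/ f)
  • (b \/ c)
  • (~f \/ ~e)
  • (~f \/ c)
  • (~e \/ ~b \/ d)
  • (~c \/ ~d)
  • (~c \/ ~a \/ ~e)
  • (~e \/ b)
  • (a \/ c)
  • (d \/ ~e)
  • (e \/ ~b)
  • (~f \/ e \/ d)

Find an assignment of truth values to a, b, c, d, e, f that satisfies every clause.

Try a = False.
  then b is forced to False.
  then c is forced to True.
  then d is forced to False.
  then e is forced to False.
  then f is forced to False.
Every clause has at least one true literal under this assignment.

a=F  b=F  c=T  d=F  e=F  f=F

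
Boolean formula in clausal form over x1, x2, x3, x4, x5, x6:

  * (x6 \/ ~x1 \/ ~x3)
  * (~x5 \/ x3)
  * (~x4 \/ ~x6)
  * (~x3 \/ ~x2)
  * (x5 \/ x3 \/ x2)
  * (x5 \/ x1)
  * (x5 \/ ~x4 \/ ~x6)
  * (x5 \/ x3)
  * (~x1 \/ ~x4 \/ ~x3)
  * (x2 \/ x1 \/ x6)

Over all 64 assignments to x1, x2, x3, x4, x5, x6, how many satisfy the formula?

The models are:
  x1=0 x2=0 x3=1 x4=0 x5=1 x6=1
  x1=1 x2=0 x3=1 x4=0 x5=0 x6=1
  x1=1 x2=0 x3=1 x4=0 x5=1 x6=1
That's 3 in total.

3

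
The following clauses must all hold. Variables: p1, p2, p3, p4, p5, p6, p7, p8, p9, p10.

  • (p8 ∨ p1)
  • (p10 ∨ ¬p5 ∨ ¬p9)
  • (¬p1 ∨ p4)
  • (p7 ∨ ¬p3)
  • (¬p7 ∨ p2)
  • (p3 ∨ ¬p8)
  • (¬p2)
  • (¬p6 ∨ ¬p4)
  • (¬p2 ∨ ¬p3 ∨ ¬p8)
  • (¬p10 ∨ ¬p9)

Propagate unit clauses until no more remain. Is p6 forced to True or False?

False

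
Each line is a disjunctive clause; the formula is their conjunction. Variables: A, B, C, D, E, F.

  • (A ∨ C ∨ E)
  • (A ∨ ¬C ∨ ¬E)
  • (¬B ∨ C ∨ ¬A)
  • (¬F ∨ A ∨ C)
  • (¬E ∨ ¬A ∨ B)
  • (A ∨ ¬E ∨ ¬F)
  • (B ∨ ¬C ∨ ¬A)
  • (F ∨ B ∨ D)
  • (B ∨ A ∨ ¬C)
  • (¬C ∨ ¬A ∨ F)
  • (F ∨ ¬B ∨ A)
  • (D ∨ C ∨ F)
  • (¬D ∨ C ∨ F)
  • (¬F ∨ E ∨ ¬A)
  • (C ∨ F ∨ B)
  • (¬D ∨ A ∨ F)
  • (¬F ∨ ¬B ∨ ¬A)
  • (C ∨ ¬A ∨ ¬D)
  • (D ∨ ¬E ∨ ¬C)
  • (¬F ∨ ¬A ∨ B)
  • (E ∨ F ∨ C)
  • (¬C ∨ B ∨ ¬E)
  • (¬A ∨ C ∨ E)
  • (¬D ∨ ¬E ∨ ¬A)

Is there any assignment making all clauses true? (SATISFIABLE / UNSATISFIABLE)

SATISFIABLE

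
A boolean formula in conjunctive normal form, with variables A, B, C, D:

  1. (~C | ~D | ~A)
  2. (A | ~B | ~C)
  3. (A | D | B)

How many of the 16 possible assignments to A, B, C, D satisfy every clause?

Case analysis on A and B:
  A=T, B=T: remaining (C,D) ∈ {(F,F); (F,T); (T,F)} — 3.
  A=T, B=F: remaining (C,D) ∈ {(F,F); (F,T); (T,F)} — 3.
  A=F, B=T: remaining (C,D) ∈ {(F,F); (F,T)} — 2.
  A=F, B=F: remaining (C,D) ∈ {(F,T); (T,T)} — 2.
Total: 3 + 3 + 2 + 2 = 10.

10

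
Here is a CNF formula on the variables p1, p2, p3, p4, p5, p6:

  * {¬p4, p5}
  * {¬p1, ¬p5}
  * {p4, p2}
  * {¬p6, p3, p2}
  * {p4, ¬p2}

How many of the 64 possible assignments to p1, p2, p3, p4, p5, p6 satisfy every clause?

7

Split on p2, then p4.
  p2=1, p4=1: remaining (p1,p3,p5,p6) ∈ {(0,0,1,0); (0,0,1,1); (0,1,1,0); (0,1,1,1)} — 4.
  p2=1, p4=0: a clause becomes empty — 0.
  p2=0, p4=1: remaining (p1,p3,p5,p6) ∈ {(0,0,1,0); (0,1,1,0); (0,1,1,1)} — 3.
  p2=0, p4=0: a clause becomes empty — 0.
Total: 4 + 0 + 3 + 0 = 7.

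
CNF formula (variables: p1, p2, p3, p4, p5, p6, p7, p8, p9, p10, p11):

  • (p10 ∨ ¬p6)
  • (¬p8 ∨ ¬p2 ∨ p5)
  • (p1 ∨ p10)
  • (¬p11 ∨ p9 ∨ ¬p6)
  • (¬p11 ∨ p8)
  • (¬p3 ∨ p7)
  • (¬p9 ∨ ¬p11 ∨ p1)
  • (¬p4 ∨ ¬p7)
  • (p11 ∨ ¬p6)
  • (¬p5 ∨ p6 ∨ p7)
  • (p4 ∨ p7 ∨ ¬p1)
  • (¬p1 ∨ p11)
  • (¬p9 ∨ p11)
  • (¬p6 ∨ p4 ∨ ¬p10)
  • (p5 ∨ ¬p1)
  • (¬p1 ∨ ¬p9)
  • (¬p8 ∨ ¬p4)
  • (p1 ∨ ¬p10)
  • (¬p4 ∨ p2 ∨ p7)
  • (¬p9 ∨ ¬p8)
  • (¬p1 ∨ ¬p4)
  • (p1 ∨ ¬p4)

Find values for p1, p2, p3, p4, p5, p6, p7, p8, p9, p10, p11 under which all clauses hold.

p1=True, p2=False, p3=True, p4=False, p5=True, p6=False, p7=True, p8=True, p9=False, p10=True, p11=True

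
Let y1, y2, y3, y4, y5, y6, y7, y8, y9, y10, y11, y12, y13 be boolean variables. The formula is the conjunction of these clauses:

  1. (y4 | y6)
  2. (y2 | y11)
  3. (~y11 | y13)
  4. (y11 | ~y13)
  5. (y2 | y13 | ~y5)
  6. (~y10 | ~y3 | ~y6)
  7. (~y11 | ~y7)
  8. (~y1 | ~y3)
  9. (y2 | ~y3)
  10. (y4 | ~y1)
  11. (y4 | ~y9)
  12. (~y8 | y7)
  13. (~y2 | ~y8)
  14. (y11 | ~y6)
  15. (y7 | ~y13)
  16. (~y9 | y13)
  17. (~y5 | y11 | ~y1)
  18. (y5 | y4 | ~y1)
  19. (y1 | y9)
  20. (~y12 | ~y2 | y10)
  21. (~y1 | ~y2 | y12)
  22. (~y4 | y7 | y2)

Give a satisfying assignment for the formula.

y1=True, y2=True, y3=False, y4=True, y5=False, y6=False, y7=True, y8=False, y9=False, y10=True, y11=False, y12=True, y13=False

y3 occurs only negated in the remaining clauses — set y3 = False.
y8 occurs only negated in the remaining clauses — set y8 = False.
Try y1 = True.
  then y4 is forced to True.
Branch on y2: take y2 = True.
  then y12 is forced to True.
  then y10 is forced to True.
For the remaining variables, y5 = False, y6 = False, y7 = True, y9 = False, y11 = False, y13 = False works.
Check each clause:
  1. (y6 | y4) — y4 is true.
  2. (y11 | y2) — y2 is true.
  3. (~y11 | y13) — ~y11 is true.
  4. (y11 | ~y13) — ~y13 is true.
  5. (~y5 | y2 | y13) — y2 is true.
  6. (~y10 | ~y6 | ~y3) — ~y6 is true.
  7. (~y7 | ~y11) — ~y11 is true.
  8. (~y3 | ~y1) — ~y3 is true.
  9. (~y3 | y2) — y2 is true.
  10. (y4 | ~y1) — y4 is true.
  11. (y4 | ~y9) — y4 is true.
  12. (y7 | ~y8) — ~y8 is true.
  13. (~y2 | ~y8) — ~y8 is true.
  14. (y11 | ~y6) — ~y6 is true.
  15. (~y13 | y7) — ~y13 is true.
  16. (~y9 | y13) — ~y9 is true.
  17. (y11 | ~y1 | ~y5) — ~y5 is true.
  18. (y4 | ~y1 | y5) — y4 is true.
  19. (y9 | y1) — y1 is true.
  20. (~y12 | ~y2 | y10) — y10 is true.
  21. (~y1 | y12 | ~y2) — y12 is true.
  22. (y7 | ~y4 | y2) — y2 is true.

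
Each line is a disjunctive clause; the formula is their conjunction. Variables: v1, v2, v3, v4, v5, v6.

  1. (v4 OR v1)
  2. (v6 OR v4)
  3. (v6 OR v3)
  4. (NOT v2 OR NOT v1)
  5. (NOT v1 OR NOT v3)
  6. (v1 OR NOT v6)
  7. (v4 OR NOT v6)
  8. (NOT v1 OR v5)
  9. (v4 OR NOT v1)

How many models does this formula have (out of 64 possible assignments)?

Satisfying assignments:
  v1=0 v2=0 v3=1 v4=1 v5=0 v6=0
  v1=0 v2=0 v3=1 v4=1 v5=1 v6=0
  v1=0 v2=1 v3=1 v4=1 v5=0 v6=0
  v1=0 v2=1 v3=1 v4=1 v5=1 v6=0
  v1=1 v2=0 v3=0 v4=1 v5=1 v6=1
Count: 5.

5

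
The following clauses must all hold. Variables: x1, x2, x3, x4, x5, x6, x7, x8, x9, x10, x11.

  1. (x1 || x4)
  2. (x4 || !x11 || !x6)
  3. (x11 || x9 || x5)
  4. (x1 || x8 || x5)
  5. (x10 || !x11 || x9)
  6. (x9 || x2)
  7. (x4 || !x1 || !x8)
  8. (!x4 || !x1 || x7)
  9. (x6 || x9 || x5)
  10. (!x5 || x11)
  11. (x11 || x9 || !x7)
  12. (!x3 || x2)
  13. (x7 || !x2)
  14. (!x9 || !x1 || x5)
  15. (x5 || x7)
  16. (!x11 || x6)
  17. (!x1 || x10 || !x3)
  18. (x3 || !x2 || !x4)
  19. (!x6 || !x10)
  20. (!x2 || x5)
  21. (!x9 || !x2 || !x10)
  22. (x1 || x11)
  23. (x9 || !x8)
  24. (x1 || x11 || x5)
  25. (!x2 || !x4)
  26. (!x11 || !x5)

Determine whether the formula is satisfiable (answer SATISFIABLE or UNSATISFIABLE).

SATISFIABLE

Try x1 = False.
  then x4 is forced to True.
  then x11 is forced to True.
  then x6 is forced to True.
  then x10 is forced to False.
  then x9 is forced to True.
  then x2 is forced to False.
  then x3 is forced to False.
  then x5 is forced to False.
  then x8 is forced to True.
  then x7 is forced to True.
Every clause has at least one true literal under this assignment.
So x1 = False, x2 = False, x3 = False, x4 = True, x5 = False, x6 = True, x7 = True, x8 = True, x9 = True, x10 = False, x11 = True is a satisfying assignment.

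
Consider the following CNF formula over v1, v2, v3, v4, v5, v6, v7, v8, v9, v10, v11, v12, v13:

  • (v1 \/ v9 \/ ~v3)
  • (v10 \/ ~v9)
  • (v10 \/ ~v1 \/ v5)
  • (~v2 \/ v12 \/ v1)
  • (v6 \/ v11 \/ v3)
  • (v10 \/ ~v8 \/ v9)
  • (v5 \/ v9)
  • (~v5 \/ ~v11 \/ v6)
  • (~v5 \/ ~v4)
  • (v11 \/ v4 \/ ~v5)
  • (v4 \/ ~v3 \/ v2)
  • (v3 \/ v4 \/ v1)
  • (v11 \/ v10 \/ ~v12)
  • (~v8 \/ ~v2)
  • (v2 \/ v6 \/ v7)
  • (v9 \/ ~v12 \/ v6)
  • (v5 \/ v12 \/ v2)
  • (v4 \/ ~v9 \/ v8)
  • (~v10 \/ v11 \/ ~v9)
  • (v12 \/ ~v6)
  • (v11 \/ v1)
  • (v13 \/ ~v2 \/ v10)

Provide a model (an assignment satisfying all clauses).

Pure literal: v13 appears only positively; assign v13 = True.
Set v1 = True and propagate.
Set v2 = True and propagate.
  then v8 is forced to False.
The remaining clauses are satisfied by v3 = False, v4 = True, v5 = False, v6 = True, v7 = False, v9 = True, v10 = True, v11 = True, v12 = True.

v1=T, v2=T, v3=F, v4=T, v5=F, v6=T, v7=F, v8=F, v9=T, v10=T, v11=T, v12=T, v13=T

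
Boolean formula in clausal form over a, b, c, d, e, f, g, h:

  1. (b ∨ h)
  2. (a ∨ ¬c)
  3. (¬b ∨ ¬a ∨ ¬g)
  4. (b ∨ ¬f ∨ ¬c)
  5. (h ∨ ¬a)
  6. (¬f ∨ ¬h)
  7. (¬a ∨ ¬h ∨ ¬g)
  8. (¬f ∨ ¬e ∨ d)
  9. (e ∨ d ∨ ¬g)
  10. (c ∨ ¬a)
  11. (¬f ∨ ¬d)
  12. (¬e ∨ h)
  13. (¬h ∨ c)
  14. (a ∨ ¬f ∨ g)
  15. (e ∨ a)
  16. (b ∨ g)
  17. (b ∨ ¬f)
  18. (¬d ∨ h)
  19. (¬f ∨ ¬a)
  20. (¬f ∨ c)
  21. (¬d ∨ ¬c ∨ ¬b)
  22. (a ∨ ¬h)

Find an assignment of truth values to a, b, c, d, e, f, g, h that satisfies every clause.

a = 1, b = 1, c = 1, d = 0, e = 0, f = 0, g = 0, h = 1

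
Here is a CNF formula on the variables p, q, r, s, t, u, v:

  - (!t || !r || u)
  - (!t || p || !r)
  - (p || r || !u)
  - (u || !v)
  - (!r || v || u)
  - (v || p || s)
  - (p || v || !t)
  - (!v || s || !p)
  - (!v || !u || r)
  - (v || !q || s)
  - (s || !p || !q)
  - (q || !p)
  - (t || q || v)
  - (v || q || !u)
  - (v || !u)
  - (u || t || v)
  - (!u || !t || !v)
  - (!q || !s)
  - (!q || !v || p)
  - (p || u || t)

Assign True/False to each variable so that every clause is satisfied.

Set p = False and propagate.
Set q = False and propagate.
The remaining clauses are satisfied by r = True, s = False, t = False, u = True, v = True.
Every clause has at least one true literal under this assignment.

p=False  q=False  r=True  s=False  t=False  u=True  v=True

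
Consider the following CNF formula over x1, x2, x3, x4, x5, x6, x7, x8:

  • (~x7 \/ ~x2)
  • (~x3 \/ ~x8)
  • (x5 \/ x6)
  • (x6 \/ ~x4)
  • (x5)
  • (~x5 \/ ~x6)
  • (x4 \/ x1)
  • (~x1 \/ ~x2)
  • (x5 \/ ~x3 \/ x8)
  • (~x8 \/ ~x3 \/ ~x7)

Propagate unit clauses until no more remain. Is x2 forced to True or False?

Unit clause (x5) sets x5 = True.
In (~x6 \/ ~x5), ~x5 is now false; ~x6 must hold, so x6 = False.
(~x4 \/ x6): since x6 = False, the clause reduces to (~x4). x4 = False.
(x4 \/ x1): since x4 = False, the clause reduces to (x1). x1 = True.
In (~x2 \/ ~x1), ~x1 is now false; ~x2 must hold, so x2 = False.

False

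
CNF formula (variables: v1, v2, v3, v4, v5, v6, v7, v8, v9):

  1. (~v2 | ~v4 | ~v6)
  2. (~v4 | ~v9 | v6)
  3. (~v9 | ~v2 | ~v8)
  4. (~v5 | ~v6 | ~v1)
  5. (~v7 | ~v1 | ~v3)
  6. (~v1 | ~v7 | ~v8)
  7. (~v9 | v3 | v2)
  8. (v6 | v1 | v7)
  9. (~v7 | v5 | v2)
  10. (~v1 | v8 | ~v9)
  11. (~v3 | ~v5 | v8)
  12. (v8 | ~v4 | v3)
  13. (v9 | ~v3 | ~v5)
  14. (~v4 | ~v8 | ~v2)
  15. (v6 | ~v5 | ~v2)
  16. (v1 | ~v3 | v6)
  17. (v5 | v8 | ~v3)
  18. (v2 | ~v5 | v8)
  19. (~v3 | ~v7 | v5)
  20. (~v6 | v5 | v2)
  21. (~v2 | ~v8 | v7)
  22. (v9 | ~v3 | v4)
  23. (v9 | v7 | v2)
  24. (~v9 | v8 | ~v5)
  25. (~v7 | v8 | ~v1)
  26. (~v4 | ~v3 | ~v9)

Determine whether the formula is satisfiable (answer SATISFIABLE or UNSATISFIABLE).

Branch on v1: take v1 = False.
Branch on v2: take v2 = False.
For the remaining variables, v3 = True, v4 = False, v5 = True, v6 = True, v7 = False, v8 = True, v9 = True works.
So v1 = False, v2 = False, v3 = True, v4 = False, v5 = True, v6 = True, v7 = False, v8 = True, v9 = True is a satisfying assignment.

SATISFIABLE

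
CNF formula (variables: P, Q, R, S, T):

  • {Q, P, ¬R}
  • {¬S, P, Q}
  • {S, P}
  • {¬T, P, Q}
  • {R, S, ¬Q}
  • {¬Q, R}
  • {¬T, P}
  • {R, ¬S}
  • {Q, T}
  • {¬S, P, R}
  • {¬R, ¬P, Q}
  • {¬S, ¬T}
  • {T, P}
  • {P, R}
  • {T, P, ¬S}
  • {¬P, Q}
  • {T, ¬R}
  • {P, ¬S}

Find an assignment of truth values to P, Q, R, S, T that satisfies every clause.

P = True, Q = True, R = True, S = False, T = True

Check each clause:
  1. {¬R, Q, P} — P is true.
  2. {P, ¬S, Q} — P is true.
  3. {S, P} — P is true.
  4. {P, ¬T, Q} — P is true.
  5. {R, S, ¬Q} — R is true.
  6. {¬Q, R} — R is true.
  7. {P, ¬T} — P is true.
  8. {R, ¬S} — R is true.
  9. {T, Q} — Q is true.
  10. {P, R, ¬S} — P is true.
  11. {¬P, Q, ¬R} — Q is true.
  12. {¬T, ¬S} — ¬S is true.
  13. {P, T} — P is true.
  14. {P, R} — P is true.
  15. {T, ¬S, P} — P is true.
  16. {¬P, Q} — Q is true.
  17. {T, ¬R} — T is true.
  18. {P, ¬S} — P is true.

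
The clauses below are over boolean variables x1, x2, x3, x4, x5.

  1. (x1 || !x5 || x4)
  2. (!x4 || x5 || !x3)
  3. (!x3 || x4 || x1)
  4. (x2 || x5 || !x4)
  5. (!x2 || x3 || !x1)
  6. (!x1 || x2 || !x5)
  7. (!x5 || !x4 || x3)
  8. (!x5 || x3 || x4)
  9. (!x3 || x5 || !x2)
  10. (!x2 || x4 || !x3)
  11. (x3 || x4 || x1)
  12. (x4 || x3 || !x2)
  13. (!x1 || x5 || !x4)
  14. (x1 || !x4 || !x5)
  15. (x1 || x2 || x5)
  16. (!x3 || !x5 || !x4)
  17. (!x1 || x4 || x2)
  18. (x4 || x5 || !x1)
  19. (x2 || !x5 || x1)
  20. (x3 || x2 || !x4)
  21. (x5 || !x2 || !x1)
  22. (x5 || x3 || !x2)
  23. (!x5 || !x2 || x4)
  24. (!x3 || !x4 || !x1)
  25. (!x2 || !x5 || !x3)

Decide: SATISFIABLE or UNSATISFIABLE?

UNSATISFIABLE

x4 = True:
  x5 = True:
    propagation gives x3=True; an empty clause results — contradiction.
  x5 = False:
    propagation gives x3=False, x2=True; an empty clause results — contradiction.
x4 = False:
  x2 = True:
    propagation gives x3=False; an empty clause results — contradiction.
  x2 = False:
    propagation gives x1=False, x5=False; an empty clause results — contradiction.
Every branch closes, so no satisfying assignment exists.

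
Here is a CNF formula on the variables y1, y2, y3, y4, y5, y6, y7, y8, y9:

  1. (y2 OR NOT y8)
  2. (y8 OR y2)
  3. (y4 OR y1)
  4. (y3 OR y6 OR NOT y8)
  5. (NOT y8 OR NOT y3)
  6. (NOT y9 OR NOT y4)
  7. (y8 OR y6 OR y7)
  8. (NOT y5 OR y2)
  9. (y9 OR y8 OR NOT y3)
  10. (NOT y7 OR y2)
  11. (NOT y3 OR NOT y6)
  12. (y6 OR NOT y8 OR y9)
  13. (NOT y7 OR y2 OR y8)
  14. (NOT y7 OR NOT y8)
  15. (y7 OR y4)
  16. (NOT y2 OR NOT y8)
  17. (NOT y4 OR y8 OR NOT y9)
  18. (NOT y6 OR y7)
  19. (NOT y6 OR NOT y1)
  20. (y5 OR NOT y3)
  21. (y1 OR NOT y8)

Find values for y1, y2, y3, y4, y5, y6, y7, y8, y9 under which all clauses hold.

Branch on y1: take y1 = False.
  then y4 is forced to True.
  then y9 is forced to False.
  then y8 is forced to False.
  then y2 is forced to True.
  then y3 is forced to False.
Set y6 = False and propagate.
  then y7 is forced to True.
y5 is now unconstrained; take y5 = True.
Every clause has at least one true literal under this assignment.
Check each clause:
  1. (y2 OR NOT y8) — NOT y8 is true.
  2. (y8 OR y2) — y2 is true.
  3. (y1 OR y4) — y4 is true.
  4. (NOT y8 OR y3 OR y6) — NOT y8 is true.
  5. (NOT y3 OR NOT y8) — NOT y8 is true.
  6. (NOT y4 OR NOT y9) — NOT y9 is true.
  7. (y6 OR y8 OR y7) — y7 is true.
  8. (NOT y5 OR y2) — y2 is true.
  9. (NOT y3 OR y8 OR y9) — NOT y3 is true.
  10. (NOT y7 OR y2) — y2 is true.
  11. (NOT y3 OR NOT y6) — NOT y6 is true.
  12. (y6 OR y9 OR NOT y8) — NOT y8 is true.
  13. (y8 OR y2 OR NOT y7) — y2 is true.
  14. (NOT y8 OR NOT y7) — NOT y8 is true.
  15. (y4 OR y7) — y4 is true.
  16. (NOT y2 OR NOT y8) — NOT y8 is true.
  17. (NOT y9 OR NOT y4 OR y8) — NOT y9 is true.
  18. (y7 OR NOT y6) — NOT y6 is true.
  19. (NOT y1 OR NOT y6) — NOT y6 is true.
  20. (NOT y3 OR y5) — y5 is true.
  21. (NOT y8 OR y1) — NOT y8 is true.

y1 = F, y2 = T, y3 = F, y4 = T, y5 = T, y6 = F, y7 = T, y8 = F, y9 = F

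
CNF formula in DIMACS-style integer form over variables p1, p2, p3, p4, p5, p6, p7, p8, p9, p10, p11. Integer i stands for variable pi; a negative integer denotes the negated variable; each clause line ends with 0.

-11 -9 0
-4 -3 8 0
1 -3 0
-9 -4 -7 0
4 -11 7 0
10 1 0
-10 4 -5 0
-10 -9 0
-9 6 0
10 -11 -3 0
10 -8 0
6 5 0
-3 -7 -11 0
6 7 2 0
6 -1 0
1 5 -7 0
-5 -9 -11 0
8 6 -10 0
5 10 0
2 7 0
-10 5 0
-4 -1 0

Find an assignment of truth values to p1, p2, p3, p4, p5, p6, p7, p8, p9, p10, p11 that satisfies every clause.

p1 = T, p2 = T, p3 = T, p4 = F, p5 = T, p6 = T, p7 = F, p8 = F, p9 = T, p10 = F, p11 = F

p2 occurs only positively in the remaining clauses — set p2 = True.
Pure literal: p6 appears only positively; assign p6 = True.
Set p1 = True and propagate.
  then p4 is forced to False.
For the remaining variables, p3 = True, p5 = True, p7 = False, p8 = False, p9 = True, p10 = False, p11 = False works.
Every clause has at least one true literal under this assignment.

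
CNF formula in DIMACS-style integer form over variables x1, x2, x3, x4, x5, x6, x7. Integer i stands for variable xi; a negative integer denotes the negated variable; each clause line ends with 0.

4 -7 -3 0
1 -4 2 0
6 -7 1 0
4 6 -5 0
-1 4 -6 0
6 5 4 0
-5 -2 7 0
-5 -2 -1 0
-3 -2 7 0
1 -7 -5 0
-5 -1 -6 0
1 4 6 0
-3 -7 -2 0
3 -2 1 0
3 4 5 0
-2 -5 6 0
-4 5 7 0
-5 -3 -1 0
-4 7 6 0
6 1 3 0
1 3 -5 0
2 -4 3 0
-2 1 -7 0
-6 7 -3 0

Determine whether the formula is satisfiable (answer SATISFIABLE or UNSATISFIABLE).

Try x1 = True.
Try x2 = True.
  then x5 is forced to False.
The remaining clauses are satisfied by x3 = False, x4 = True, x6 = True, x7 = True.
So x1=1, x2=1, x3=0, x4=1, x5=0, x6=1, x7=1 is a satisfying assignment.

SATISFIABLE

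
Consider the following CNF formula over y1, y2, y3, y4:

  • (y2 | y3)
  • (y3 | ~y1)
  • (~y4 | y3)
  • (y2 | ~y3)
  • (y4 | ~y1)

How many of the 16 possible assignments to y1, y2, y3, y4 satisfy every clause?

4

Satisfying assignments:
  y1=F y2=T y3=F y4=F
  y1=F y2=T y3=T y4=F
  y1=F y2=T y3=T y4=T
  y1=T y2=T y3=T y4=T
Count: 4.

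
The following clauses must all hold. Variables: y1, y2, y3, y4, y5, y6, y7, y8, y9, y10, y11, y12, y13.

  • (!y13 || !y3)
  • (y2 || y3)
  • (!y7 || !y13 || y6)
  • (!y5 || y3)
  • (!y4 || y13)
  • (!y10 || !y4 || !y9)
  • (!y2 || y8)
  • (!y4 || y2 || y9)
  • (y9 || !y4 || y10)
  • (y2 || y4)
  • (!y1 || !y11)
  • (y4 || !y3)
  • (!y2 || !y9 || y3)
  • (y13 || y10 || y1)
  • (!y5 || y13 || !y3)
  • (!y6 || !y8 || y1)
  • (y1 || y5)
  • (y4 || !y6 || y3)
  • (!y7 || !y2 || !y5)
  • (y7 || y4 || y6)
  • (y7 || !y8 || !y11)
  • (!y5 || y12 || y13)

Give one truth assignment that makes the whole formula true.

Pure literal: y11 appears only negated; assign y11 = False.
Try y1 = True.
Branch on y2: take y2 = True.
  then y8 is forced to True.
For the remaining variables, y3 = False, y4 = True, y5 = False, y6 = True, y7 = False, y9 = False, y10 = True, y12 = False, y13 = True works.
Check each clause:
  1. (!y3 || !y13) — !y3 is true.
  2. (y2 || y3) — y2 is true.
  3. (!y13 || y6 || !y7) — !y7 is true.
  4. (!y5 || y3) — !y5 is true.
  5. (!y4 || y13) — y13 is true.
  6. (!y4 || !y9 || !y10) — !y9 is true.
  7. (!y2 || y8) — y8 is true.
  8. (!y4 || y2 || y9) — y2 is true.
  9. (y9 || !y4 || y10) — y10 is true.
  10. (y2 || y4) — y2 is true.
  11. (!y11 || !y1) — !y11 is true.
  12. (y4 || !y3) — y4 is true.
  13. (!y2 || y3 || !y9) — !y9 is true.
  14. (y13 || y10 || y1) — y1 is true.
  15. (!y5 || !y3 || y13) — !y3 is true.
  16. (!y6 || y1 || !y8) — y1 is true.
  17. (y5 || y1) — y1 is true.
  18. (y4 || y3 || !y6) — y4 is true.
  19. (!y7 || !y2 || !y5) — !y7 is true.
  20. (y6 || y4 || y7) — y4 is true.
  21. (!y11 || y7 || !y8) — !y11 is true.
  22. (y13 || !y5 || y12) — !y5 is true.

y1=1, y2=1, y3=0, y4=1, y5=0, y6=1, y7=0, y8=1, y9=0, y10=1, y11=0, y12=0, y13=1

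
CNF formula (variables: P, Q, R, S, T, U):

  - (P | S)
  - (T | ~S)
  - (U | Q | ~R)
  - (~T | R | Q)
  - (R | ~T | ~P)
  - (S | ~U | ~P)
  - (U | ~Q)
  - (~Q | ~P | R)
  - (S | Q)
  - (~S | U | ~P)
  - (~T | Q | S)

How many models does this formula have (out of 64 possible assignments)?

Satisfying assignments:
  P=0 Q=0 R=1 S=1 T=1 U=1
  P=0 Q=1 R=0 S=1 T=1 U=1
  P=0 Q=1 R=1 S=1 T=1 U=1
  P=1 Q=0 R=1 S=1 T=1 U=1
  P=1 Q=1 R=1 S=1 T=1 U=1
That's 5 in total.

5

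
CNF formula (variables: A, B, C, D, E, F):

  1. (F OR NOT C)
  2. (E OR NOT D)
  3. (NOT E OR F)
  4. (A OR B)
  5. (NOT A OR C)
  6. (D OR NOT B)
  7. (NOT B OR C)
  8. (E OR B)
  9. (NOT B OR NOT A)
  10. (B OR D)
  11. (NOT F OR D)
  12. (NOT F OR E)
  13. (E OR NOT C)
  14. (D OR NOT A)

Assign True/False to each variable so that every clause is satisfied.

Try A = False.
  then B is forced to True.
  then D is forced to True.
  then E is forced to True.
  then F is forced to True.
  then C is forced to True.
Every clause has at least one true literal under this assignment.

A = F  B = T  C = T  D = T  E = T  F = T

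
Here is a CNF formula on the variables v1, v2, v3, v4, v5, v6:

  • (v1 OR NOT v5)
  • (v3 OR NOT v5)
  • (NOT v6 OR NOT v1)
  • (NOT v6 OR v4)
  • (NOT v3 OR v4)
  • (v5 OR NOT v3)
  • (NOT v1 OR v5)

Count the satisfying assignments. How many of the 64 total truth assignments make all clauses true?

8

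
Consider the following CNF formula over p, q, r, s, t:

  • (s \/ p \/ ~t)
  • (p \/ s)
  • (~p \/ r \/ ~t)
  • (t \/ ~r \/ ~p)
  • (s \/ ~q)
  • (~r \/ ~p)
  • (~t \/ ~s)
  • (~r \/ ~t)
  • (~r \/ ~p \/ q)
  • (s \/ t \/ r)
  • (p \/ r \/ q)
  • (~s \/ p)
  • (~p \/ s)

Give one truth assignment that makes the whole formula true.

p=1  q=0  r=0  s=1  t=0

Set p = True and propagate.
  then r is forced to False.
  then t is forced to False.
  then s is forced to True.
q is now unconstrained; take q = False.
Every clause has at least one true literal under this assignment.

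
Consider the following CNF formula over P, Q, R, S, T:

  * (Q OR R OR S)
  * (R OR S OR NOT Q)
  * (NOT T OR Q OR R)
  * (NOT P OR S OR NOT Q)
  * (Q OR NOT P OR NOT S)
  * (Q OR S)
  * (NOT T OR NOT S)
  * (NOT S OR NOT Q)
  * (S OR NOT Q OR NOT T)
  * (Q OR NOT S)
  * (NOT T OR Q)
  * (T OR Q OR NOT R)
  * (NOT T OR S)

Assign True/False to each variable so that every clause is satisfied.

Pure literal: P appears only negated; assign P = False.
Try Q = True.
  then S is forced to False.
  then R is forced to True.
  then T is forced to False.

P=False, Q=True, R=True, S=False, T=False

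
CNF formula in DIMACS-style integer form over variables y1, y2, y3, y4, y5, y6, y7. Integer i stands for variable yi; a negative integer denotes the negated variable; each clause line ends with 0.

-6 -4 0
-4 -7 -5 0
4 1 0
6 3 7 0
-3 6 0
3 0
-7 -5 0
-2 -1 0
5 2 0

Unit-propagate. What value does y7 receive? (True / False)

(y3) stands alone — y3 = True.
(y6 ∨ ¬y3): since y3 = True, the clause reduces to (y6). y6 = True.
(¬y6 ∨ ¬y4) with y6 = True leaves only ¬y4, so y4 = False.
(y4 ∨ y1) with y4 = False leaves only y1, so y1 = True.
(¬y1 ∨ ¬y2): since y1 = True, the clause reduces to (¬y2). y2 = False.
(y2 ∨ y5) with y2 = False leaves only y5, so y5 = True.
(¬y7 ∨ ¬y5) with y5 = True leaves only ¬y7, so y7 = False.

False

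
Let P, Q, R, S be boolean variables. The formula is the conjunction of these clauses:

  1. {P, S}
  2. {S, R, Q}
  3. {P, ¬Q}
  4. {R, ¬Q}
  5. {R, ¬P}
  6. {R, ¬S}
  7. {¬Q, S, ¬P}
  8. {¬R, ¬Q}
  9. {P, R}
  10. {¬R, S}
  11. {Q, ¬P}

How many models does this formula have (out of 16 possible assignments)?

1

Satisfying assignments:
  P=0 Q=0 R=1 S=1
Count: 1.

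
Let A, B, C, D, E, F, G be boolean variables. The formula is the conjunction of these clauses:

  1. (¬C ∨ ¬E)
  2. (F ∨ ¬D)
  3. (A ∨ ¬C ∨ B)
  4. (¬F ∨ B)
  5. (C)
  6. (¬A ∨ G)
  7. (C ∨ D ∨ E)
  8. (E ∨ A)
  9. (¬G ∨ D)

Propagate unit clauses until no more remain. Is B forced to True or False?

(C) stands alone — C = True.
(¬C ∨ ¬E): since C = True, the clause reduces to (¬E). E = False.
From (A ∨ E) and E = False: A = True.
(G ∨ ¬A): since A = True, the clause reduces to (G). G = True.
(¬G ∨ D): since G = True, the clause reduces to (D). D = True.
In (F ∨ ¬D), ¬D is now false; F must hold, so F = True.
(¬F ∨ B): since F = True, the clause reduces to (B). B = True.

True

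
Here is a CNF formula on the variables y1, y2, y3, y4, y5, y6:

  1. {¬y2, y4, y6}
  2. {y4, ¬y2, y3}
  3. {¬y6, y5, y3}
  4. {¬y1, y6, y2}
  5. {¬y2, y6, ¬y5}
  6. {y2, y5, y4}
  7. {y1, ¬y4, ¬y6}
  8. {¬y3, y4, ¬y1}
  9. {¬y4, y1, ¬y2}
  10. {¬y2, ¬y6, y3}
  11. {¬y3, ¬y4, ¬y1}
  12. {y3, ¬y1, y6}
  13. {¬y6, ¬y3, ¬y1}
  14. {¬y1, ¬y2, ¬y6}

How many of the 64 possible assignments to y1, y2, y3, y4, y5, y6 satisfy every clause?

12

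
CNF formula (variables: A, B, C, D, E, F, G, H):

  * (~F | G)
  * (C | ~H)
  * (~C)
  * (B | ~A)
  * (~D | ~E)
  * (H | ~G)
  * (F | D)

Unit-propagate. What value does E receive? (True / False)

False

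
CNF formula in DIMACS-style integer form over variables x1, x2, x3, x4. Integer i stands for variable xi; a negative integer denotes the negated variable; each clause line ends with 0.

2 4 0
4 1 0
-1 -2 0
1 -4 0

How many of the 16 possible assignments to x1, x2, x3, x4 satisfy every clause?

2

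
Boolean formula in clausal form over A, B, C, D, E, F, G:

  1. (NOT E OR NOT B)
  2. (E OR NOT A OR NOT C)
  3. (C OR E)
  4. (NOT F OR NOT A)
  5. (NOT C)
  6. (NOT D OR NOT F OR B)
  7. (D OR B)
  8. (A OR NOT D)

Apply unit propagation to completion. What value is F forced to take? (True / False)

False

Unit clause (NOT C) sets C = False.
From (E OR C) and C = False: E = True.
From (NOT B OR NOT E) and E = True: B = False.
(D OR B) with B = False leaves only D, so D = True.
In (NOT F OR NOT D OR B), B, NOT D are now false; NOT F must hold, so F = False.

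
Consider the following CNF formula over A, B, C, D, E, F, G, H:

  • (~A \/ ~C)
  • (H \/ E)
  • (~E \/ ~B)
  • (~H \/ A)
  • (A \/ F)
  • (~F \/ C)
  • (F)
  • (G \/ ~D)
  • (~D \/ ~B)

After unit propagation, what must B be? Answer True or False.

(F) is a unit clause: F = True.
(C \/ ~F) with F = True leaves only C, so C = True.
(~A \/ ~C) with C = True leaves only ~A, so A = False.
(~H \/ A): since A = False, the clause reduces to (~H). H = False.
In (E \/ H), H is now false; E must hold, so E = True.
(~E \/ ~B): since E = True, the clause reduces to (~B). B = False.

False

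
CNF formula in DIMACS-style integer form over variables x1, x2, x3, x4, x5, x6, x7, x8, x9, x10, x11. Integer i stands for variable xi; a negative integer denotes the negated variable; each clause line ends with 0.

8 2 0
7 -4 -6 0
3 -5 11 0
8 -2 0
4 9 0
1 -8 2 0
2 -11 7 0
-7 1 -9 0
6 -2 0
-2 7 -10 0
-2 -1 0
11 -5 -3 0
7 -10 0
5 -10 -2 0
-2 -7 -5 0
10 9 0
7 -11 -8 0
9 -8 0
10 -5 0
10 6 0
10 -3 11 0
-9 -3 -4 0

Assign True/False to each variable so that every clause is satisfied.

x1=True, x2=False, x3=False, x4=False, x5=False, x6=False, x7=True, x8=True, x9=True, x10=True, x11=False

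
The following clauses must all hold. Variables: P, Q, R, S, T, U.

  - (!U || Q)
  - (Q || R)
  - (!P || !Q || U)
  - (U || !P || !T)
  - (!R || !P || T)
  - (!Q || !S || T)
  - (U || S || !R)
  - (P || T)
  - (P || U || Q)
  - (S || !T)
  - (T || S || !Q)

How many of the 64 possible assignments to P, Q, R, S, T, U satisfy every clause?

Satisfying assignments:
  P=0 Q=1 R=0 S=1 T=1 U=0
  P=0 Q=1 R=0 S=1 T=1 U=1
  P=0 Q=1 R=1 S=1 T=1 U=0
  P=0 Q=1 R=1 S=1 T=1 U=1
  P=1 Q=1 R=0 S=1 T=1 U=1
  P=1 Q=1 R=1 S=1 T=1 U=1
That's 6 in total.

6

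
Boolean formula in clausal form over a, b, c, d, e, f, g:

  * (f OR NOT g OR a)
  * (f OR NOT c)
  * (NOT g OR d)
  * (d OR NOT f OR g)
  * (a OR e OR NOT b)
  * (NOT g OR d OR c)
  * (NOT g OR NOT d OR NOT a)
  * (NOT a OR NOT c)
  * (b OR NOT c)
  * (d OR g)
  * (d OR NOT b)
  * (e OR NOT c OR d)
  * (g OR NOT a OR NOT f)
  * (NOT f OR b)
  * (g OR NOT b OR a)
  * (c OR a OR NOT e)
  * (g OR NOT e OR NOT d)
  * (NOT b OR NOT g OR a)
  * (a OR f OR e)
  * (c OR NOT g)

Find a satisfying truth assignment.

a = T, b = F, c = F, d = T, e = F, f = F, g = F

Set a = True and propagate.
  then c is forced to False.
  then g is forced to False.
  then d is forced to True.
  then f is forced to False.
  then e is forced to False.
b is now unconstrained; take b = False.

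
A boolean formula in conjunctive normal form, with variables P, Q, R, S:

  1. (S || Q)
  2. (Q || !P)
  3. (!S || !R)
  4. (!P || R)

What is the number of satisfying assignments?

Satisfying assignments:
  P=0 Q=0 R=0 S=1
  P=0 Q=1 R=0 S=0
  P=0 Q=1 R=0 S=1
  P=0 Q=1 R=1 S=0
  P=1 Q=1 R=1 S=0
Count: 5.

5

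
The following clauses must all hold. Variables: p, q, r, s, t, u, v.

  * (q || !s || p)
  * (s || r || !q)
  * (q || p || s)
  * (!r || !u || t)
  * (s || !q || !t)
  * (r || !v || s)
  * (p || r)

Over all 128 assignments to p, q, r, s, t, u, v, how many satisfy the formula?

Case analysis on s and q:
  s=1, q=1: v free; 10 ways for (p,r,t,u) × 2^1 = 20.
  s=1, q=0: v free; 7 ways for (p,r,t,u) × 2^1 = 14.
  s=0, q=1: remaining (p,r,t,u,v) ∈ {(0,1,0,0,0); (0,1,0,0,1); (1,1,0,0,0); (1,1,0,0,1)} — 4.
  s=0, q=0: 10 of the 32 assignments to (p,r,t,u,v) work.
Total: 20 + 14 + 4 + 10 = 48.

48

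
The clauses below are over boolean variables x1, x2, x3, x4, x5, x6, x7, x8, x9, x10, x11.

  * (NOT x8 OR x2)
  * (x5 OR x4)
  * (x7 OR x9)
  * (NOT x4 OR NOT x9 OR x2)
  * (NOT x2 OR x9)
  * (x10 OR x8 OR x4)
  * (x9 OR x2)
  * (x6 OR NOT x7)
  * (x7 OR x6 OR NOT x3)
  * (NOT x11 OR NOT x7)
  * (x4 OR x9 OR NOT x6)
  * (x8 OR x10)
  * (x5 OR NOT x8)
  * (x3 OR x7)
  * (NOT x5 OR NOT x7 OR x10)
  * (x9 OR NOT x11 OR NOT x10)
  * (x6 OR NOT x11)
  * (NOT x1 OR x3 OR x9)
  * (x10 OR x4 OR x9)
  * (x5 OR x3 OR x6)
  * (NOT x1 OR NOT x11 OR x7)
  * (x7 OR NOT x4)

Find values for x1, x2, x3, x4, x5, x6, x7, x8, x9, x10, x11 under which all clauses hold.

x1 = T, x2 = T, x3 = T, x4 = T, x5 = F, x6 = T, x7 = T, x8 = F, x9 = T, x10 = T, x11 = F

Pure literal: x11 appears only negated; assign x11 = False.
Set x1 = True and propagate.
Try x2 = True.
  then x9 is forced to True.
For the remaining variables, x3 = True, x4 = True, x5 = False, x6 = True, x7 = True, x8 = False, x10 = True works.
Every clause has at least one true literal under this assignment.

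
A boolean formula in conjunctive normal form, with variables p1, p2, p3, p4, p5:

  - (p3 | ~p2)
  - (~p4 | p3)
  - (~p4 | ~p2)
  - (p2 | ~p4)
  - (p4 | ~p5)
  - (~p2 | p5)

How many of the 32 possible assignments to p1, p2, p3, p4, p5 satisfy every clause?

4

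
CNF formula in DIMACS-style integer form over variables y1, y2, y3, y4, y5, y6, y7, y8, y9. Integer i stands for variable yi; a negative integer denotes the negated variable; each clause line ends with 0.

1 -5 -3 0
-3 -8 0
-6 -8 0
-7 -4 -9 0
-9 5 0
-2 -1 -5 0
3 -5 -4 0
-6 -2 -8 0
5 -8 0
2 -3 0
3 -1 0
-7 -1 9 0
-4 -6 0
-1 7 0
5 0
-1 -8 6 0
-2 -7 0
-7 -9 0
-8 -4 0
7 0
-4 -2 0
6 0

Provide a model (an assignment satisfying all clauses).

y1=False  y2=False  y3=False  y4=False  y5=True  y6=True  y7=True  y8=False  y9=False

(y5) is a unit clause, so y5 = True.
(y7) is a unit clause, so y7 = True.
The clause (¬y2) is unit: y2 must be False.
Unit propagation: (¬y3) forces y3 = False.
(¬y4) is a unit clause, so y4 = False.
Unit propagation: (¬y1) forces y1 = False.
(¬y9) is a unit clause, so y9 = False.
Unit propagation: (y6) forces y6 = True.
Unit propagation: (¬y8) forces y8 = False.
Every clause has at least one true literal under this assignment.
Check each clause:
  1. (¬y5 ∨ ¬y3 ∨ y1) — ¬y3 is true.
  2. (¬y8 ∨ ¬y3) — ¬y8 is true.
  3. (¬y8 ∨ ¬y6) — ¬y8 is true.
  4. (¬y9 ∨ ¬y7 ∨ ¬y4) — ¬y4 is true.
  5. (¬y9 ∨ y5) — y5 is true.
  6. (¬y5 ∨ ¬y1 ∨ ¬y2) — ¬y2 is true.
  7. (¬y4 ∨ y3 ∨ ¬y5) — ¬y4 is true.
  8. (¬y8 ∨ ¬y2 ∨ ¬y6) — ¬y8 is true.
  9. (¬y8 ∨ y5) — ¬y8 is true.
  10. (¬y3 ∨ y2) — ¬y3 is true.
  11. (¬y1 ∨ y3) — ¬y1 is true.
  12. (y9 ∨ ¬y7 ∨ ¬y1) — ¬y1 is true.
  13. (¬y6 ∨ ¬y4) — ¬y4 is true.
  14. (¬y1 ∨ y7) — ¬y1 is true.
  15. (y5) — y5 is true.
  16. (y6 ∨ ¬y1 ∨ ¬y8) — ¬y8 is true.
  17. (¬y7 ∨ ¬y2) — ¬y2 is true.
  18. (¬y9 ∨ ¬y7) — ¬y9 is true.
  19. (¬y8 ∨ ¬y4) — ¬y8 is true.
  20. (y7) — y7 is true.
  21. (¬y2 ∨ ¬y4) — ¬y4 is true.
  22. (y6) — y6 is true.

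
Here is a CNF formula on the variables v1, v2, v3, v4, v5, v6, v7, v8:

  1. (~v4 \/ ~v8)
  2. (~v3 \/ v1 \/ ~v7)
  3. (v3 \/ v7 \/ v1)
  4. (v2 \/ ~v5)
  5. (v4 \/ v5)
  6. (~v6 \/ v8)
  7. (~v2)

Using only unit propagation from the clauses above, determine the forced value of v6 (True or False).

(~v2) is a unit clause: v2 = False.
(v2 \/ ~v5) with v2 = False leaves only ~v5, so v5 = False.
From (v4 \/ v5) and v5 = False: v4 = True.
(~v4 \/ ~v8) with v4 = True leaves only ~v8, so v8 = False.
From (v8 \/ ~v6) and v8 = False: v6 = False.

False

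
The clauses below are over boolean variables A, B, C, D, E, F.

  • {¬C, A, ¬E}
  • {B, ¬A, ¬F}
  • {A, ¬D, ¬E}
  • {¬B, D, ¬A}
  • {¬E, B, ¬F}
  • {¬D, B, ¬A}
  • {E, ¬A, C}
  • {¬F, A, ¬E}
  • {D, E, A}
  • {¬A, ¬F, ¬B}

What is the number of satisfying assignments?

16

Split on A, then E.
  A=1, E=1: remaining (B,C,D,F) ∈ {(0,0,0,0); (0,1,0,0); (1,0,1,0); (1,1,1,0)} — 4.
  A=1, E=0: remaining (B,C,D,F) ∈ {(0,1,0,0); (1,1,1,0)} — 2.
  A=0, E=1: remaining (B,C,D,F) ∈ {(0,0,0,0); (1,0,0,0)} — 2.
  A=0, E=0: forces D=1; B, C, F free → 2^3 = 8.
Total: 4 + 2 + 2 + 8 = 16.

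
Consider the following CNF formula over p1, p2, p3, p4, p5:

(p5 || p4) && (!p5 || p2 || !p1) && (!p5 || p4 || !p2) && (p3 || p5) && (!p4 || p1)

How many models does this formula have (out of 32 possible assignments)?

6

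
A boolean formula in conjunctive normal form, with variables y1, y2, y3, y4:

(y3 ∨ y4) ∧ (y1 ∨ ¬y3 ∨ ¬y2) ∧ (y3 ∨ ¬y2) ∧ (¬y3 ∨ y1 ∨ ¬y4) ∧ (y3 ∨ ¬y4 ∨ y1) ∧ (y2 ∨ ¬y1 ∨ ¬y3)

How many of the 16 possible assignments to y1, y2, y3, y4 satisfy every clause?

Satisfying assignments:
  y1=0 y2=0 y3=1 y4=0
  y1=1 y2=0 y3=0 y4=1
  y1=1 y2=1 y3=1 y4=0
  y1=1 y2=1 y3=1 y4=1
That's 4 in total.

4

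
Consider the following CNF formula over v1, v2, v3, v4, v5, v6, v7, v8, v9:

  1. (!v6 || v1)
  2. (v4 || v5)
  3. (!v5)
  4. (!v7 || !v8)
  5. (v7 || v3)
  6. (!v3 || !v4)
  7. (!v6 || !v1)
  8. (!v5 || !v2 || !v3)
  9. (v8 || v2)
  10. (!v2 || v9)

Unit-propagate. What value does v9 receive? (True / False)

Unit clause (!v5) sets v5 = False.
(v4 || v5): since v5 = False, the clause reduces to (v4). v4 = True.
In (!v4 || !v3), !v4 is now false; !v3 must hold, so v3 = False.
From (v7 || v3) and v3 = False: v7 = True.
In (!v8 || !v7), !v7 is now false; !v8 must hold, so v8 = False.
In (v8 || v2), v8 is now false; v2 must hold, so v2 = True.
(v9 || !v2): since v2 = True, the clause reduces to (v9). v9 = True.

True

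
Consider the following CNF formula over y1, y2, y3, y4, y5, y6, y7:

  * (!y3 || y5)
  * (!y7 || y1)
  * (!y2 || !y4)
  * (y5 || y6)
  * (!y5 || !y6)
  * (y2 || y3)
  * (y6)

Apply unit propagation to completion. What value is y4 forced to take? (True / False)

Unit clause (y6) sets y6 = True.
From (!y5 || !y6) and y6 = True: y5 = False.
In (!y3 || y5), y5 is now false; !y3 must hold, so y3 = False.
(y2 || y3) with y3 = False leaves only y2, so y2 = True.
(!y2 || !y4) with y2 = True leaves only !y4, so y4 = False.

False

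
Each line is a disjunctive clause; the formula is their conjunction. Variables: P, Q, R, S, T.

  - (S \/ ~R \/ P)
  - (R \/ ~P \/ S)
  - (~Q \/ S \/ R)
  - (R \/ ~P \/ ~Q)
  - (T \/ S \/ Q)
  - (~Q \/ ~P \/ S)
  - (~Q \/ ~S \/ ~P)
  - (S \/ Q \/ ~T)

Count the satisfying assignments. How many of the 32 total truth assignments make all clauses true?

12

Case analysis on S and Q:
  S=T, Q=T: remaining (P,R,T) ∈ {(F,F,F); (F,F,T); (F,T,F); (F,T,T)} — 4.
  S=T, Q=F: P, R, T free → 2^3 = 8.
  S=F, Q=T: a clause becomes empty — 0.
  S=F, Q=F: a clause becomes empty — 0.
Total: 4 + 8 + 0 + 0 = 12.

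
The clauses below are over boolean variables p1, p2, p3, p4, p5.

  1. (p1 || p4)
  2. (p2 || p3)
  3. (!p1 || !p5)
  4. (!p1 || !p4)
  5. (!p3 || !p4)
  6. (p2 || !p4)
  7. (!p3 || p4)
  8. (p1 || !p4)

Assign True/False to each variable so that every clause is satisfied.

p1=True, p2=True, p3=False, p4=False, p5=False

Check each clause:
  1. (p4 || p1) — p1 is true.
  2. (p2 || p3) — p2 is true.
  3. (!p1 || !p5) — !p5 is true.
  4. (!p4 || !p1) — !p4 is true.
  5. (!p3 || !p4) — !p4 is true.
  6. (!p4 || p2) — p2 is true.
  7. (p4 || !p3) — !p3 is true.
  8. (!p4 || p1) — p1 is true.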